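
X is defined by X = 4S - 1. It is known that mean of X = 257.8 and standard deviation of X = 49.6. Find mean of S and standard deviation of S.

mean of S = 64.7, standard deviation of S = 12.4

From X = 4S - 1: mean of X = a·mean of S + b, so mean of S = (mean of X − b)/a = (257.8 − (-1))/4 = 64.7.
standard deviation of X = |a|·standard deviation of S, so standard deviation of S = 49.6/|4| = 12.4.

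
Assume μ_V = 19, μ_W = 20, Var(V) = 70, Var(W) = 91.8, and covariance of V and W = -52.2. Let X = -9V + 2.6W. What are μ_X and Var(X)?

μ_X = (-9)·μ_V + 2.6·μ_W = (-9)·19 + 2.6·20 = -119.
Var(X) = a²·Var(V) + b²·Var(W) + 2ab·covariance of V and W with a = -9, b = 2.6.
= (-9)²·70 + 2.6²·91.8 + 2·(-9)·2.6·(-52.2)
= 5670 + 620.568 + 2442.96 = 8733.528.

μ_X = -119, Var(X) = 8733.528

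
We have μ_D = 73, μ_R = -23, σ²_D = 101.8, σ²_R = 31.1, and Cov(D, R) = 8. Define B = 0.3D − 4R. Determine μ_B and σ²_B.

μ_B = 113.9, σ²_B = 487.562

μ_B = 0.3·μ_D + (-4)·μ_R = 0.3·73 + (-4)·(-23) = 113.9.
σ²_B = a²·σ²_D + b²·σ²_R + 2ab·Cov(D, R) with a = 0.3, b = -4.
= 0.3²·101.8 + (-4)²·31.1 + 2·0.3·(-4)·8
= 9.162 + 497.6 + (-19.2) = 487.562.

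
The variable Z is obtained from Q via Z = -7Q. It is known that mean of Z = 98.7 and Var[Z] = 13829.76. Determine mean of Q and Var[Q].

mean of Q = -14.1, Var[Q] = 282.24

From Z = -7Q: mean of Z = a·mean of Q + b, so mean of Q = (mean of Z − b)/a = (98.7 − 0)/(-7) = -14.1.
Var[Z] = a²·Var[Q], so Var[Q] = 13829.76/(-7)² = 282.24.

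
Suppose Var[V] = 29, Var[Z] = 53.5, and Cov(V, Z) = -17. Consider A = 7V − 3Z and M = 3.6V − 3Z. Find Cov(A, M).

Cov(A, M) = 1752.9

By bilinearity, Cov(A, M) = ac·Var[V] + bd·Var[Z] + (ad+bc)·Cov(V, Z), with a=7, b=-3, c=3.6, d=-3.
ac·Var[V] = 7·3.6·29 = 730.8
bd·Var[Z] = (-3)·(-3)·53.5 = 481.5
(ad+bc)·Cov(V, Z) = (-31.8)·(-17) = 540.6
Cov(A, M) = 730.8 + 481.5 + 540.6 = 1752.9.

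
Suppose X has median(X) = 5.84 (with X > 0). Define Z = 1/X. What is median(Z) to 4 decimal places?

1/X is monotone on this domain, so median(Z) = 1/(5.84) ≈ 0.1712.

median(Z) = 0.1712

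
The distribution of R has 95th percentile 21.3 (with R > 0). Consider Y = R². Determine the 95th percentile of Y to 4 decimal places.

95th percentile of Y = 453.69

R² is increasing, so P_{95}(Y) = g(P_{95}(R)) = 453.69.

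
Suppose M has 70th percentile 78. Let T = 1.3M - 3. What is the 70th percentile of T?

Since a = 1.3 > 0 the transformation is increasing, so the 70th percentile of T = a·(P_{70} of M) + b = 1.3·78 + (-3) = 98.4.

70th percentile of T = 98.4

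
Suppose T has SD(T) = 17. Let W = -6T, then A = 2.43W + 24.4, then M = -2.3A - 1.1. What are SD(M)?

SD(M) = 570.078

SD(W) = |-6|·17 = 102.
SD(A) = |2.43|·102 = 247.86.
SD(M) = |-2.3|·247.86 = 570.078.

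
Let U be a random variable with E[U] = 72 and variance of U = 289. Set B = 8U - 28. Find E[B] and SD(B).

B = 8U - 28 is linear with a = 8, b = -28.
E[B] = a·E[U] + b = 8·72 + (-28) = 548.
SD(U) = √289 = 17.
SD(B) = |a|·SD(U) = |8|·17 = 136.

E[B] = 548, SD(B) = 136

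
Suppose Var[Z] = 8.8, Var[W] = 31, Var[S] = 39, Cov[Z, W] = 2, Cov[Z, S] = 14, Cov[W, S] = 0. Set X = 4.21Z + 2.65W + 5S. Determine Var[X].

Var[X] = 1982.69558

Var[X] = a²·Var[Z] + b²·Var[W] + c²·Var[S] + 2ab·Cov[Z, W] + 2ac·Cov[Z, S] + 2bc·Cov[W, S], with a = 4.21, b = 2.65, c = 5.
= 155.97208 + 217.6975 + 975 + 44.626 + 589.4 + 0
= 1982.69558.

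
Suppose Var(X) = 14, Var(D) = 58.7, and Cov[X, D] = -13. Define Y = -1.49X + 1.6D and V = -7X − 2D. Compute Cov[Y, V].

Cov[Y, V] = 65.04

By bilinearity, Cov[Y, V] = ac·Var(X) + bd·Var(D) + (ad+bc)·Cov[X, D], with a=-1.49, b=1.6, c=-7, d=-2.
ac·Var(X) = (-1.49)·(-7)·14 = 146.02
bd·Var(D) = 1.6·(-2)·58.7 = -187.84
(ad+bc)·Cov[X, D] = (-8.22)·(-13) = 106.86
Cov[Y, V] = 146.02 + (-187.84) + 106.86 = 65.04.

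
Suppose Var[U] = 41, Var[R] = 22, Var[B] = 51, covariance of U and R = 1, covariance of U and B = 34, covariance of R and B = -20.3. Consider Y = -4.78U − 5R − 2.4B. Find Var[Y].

Var[Y] = a²·Var[U] + b²·Var[R] + c²·Var[B] + 2ab·covariance of U and R + 2ac·covariance of U and B + 2bc·covariance of R and B, with a = -4.78, b = -5, c = -2.4.
= 936.7844 + 550 + 293.76 + 47.8 + 780.096 + (-487.2)
= 2121.2404.

Var[Y] = 2121.2404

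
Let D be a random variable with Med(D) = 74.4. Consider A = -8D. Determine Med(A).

Med(A) = -595.2

A linear map preserves order up to sign, so Med(A) = a·Med(D) + b = (-8)·74.4 = -595.2.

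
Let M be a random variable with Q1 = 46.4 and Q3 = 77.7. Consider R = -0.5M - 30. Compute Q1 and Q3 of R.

a = -0.5 < 0 reverses order: Q1(R) comes from Q3(M), Q3(R) from Q1(M).
Q1(R) = (-0.5)·77.7 + (-30) = -68.85; Q3(R) = (-0.5)·46.4 + (-30) = -53.2.

Q1(R) = -68.85, Q3(R) = -53.2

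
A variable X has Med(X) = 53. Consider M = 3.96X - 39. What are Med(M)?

A linear map preserves order up to sign, so Med(M) = a·Med(X) + b = 3.96·53 + (-39) = 170.88.

Med(M) = 170.88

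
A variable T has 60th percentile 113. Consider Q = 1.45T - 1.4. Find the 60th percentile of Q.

Since a = 1.45 > 0 the transformation is increasing, so the 60th percentile of Q = a·(P_{60} of T) + b = 1.45·113 + (-1.4) = 162.45.

60th percentile of Q = 162.45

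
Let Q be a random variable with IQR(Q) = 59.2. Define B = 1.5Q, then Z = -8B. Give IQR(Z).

IQR(Z) = 710.4

IQR(B) = |1.5|·59.2 = 88.8.
IQR(Z) = |-8|·88.8 = 710.4.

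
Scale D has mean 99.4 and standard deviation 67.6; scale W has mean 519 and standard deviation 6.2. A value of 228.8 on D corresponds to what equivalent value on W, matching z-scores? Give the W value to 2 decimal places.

W = 530.87

z = (228.8 − 99.4)/67.6 ≈ 1.9142.
W = 519 + z·6.2 = 519 + (228.8 − 99.4)·6.2/67.6 ≈ 530.87.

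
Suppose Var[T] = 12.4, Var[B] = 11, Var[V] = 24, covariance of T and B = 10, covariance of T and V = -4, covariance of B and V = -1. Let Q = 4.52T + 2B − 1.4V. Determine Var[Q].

Var[Q] = 581.40096

Var[Q] = a²·Var[T] + b²·Var[B] + c²·Var[V] + 2ab·covariance of T and B + 2ac·covariance of T and V + 2bc·covariance of B and V, with a = 4.52, b = 2, c = -1.4.
= 253.33696 + 44 + 47.04 + 180.8 + 50.624 + 5.6
= 581.40096.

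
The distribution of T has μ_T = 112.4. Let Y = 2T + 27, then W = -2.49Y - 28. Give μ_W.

μ_W = -654.982

μ_Y = 2·112.4 + 27 = 251.8.
μ_W = (-2.49)·251.8 + (-28) = -654.982.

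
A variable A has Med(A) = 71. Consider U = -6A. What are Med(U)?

A linear map preserves order up to sign, so Med(U) = a·Med(A) + b = (-6)·71 = -426.

Med(U) = -426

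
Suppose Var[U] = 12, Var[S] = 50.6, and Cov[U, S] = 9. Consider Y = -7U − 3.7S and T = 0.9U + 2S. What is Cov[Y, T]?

By bilinearity, Cov[Y, T] = ac·Var[U] + bd·Var[S] + (ad+bc)·Cov[U, S], with a=-7, b=-3.7, c=0.9, d=2.
ac·Var[U] = (-7)·0.9·12 = -75.6
bd·Var[S] = (-3.7)·2·50.6 = -374.44
(ad+bc)·Cov[U, S] = (-17.33)·9 = -155.97
Cov[Y, T] = -75.6 + (-374.44) + (-155.97) = -606.01.

Cov[Y, T] = -606.01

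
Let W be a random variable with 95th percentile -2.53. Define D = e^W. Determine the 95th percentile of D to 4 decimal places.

95th percentile of D = 0.0797

e^W is increasing, so P_{95}(D) = g(P_{95}(W)) ≈ 0.0797.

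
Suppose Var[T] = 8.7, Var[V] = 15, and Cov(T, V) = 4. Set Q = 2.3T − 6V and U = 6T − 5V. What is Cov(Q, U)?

By bilinearity, Cov(Q, U) = ac·Var[T] + bd·Var[V] + (ad+bc)·Cov(T, V), with a=2.3, b=-6, c=6, d=-5.
ac·Var[T] = 2.3·6·8.7 = 120.06
bd·Var[V] = (-6)·(-5)·15 = 450
(ad+bc)·Cov(T, V) = (-47.5)·4 = -190
Cov(Q, U) = 120.06 + 450 + (-190) = 380.06.

Cov(Q, U) = 380.06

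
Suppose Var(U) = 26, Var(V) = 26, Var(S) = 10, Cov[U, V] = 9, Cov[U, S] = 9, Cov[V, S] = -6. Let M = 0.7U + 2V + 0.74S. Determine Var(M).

Var(M) = 138.98

Var(M) = a²·Var(U) + b²·Var(V) + c²·Var(S) + 2ab·Cov[U, V] + 2ac·Cov[U, S] + 2bc·Cov[V, S], with a = 0.7, b = 2, c = 0.74.
= 12.74 + 104 + 5.476 + 25.2 + 9.324 + (-17.76)
= 138.98.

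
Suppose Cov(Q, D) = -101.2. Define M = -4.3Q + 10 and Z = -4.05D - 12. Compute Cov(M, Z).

Cov(M, Z) = a·c·Cov(Q, D) = (-4.3)·(-4.05)·(-101.2) = -1762.398. Additive constants drop out.

Cov(M, Z) = -1762.398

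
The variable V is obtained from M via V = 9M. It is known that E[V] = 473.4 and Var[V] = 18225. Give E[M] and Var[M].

E[M] = 52.6, Var[M] = 225

From V = 9M: E[V] = a·E[M] + b, so E[M] = (E[V] − b)/a = (473.4 − 0)/9 = 52.6.
Var[V] = a²·Var[M], so Var[M] = 18225/9² = 225.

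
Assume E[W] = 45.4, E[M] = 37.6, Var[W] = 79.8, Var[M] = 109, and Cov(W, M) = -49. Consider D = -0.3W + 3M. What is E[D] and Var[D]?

E[D] = 99.18, Var[D] = 1076.382

E[D] = (-0.3)·E[W] + 3·E[M] = (-0.3)·45.4 + 3·37.6 = 99.18.
Var[D] = a²·Var[W] + b²·Var[M] + 2ab·Cov(W, M) with a = -0.3, b = 3.
= (-0.3)²·79.8 + 3²·109 + 2·(-0.3)·3·(-49)
= 7.182 + 981 + 88.2 = 1076.382.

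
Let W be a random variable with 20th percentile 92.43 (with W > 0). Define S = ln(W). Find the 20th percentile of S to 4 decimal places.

ln(W) is increasing, so P_{20}(S) = g(P_{20}(W)) ≈ 4.5265.

20th percentile of S = 4.5265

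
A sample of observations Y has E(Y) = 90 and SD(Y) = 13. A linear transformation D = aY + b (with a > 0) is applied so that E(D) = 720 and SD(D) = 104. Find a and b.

SD(D) = a·SD(Y) (a > 0), so a = 104/13 = 8.
E(D) = a·E(Y) + b, so b = 720 − 8·90 = 0.

a = 8, b = 0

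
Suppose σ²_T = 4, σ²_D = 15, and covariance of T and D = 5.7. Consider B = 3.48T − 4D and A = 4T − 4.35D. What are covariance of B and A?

By bilinearity, covariance of B and A = ac·σ²_T + bd·σ²_D + (ad+bc)·covariance of T and D, with a=3.48, b=-4, c=4, d=-4.35.
ac·σ²_T = 3.48·4·4 = 55.68
bd·σ²_D = (-4)·(-4.35)·15 = 261
(ad+bc)·covariance of T and D = (-31.138)·5.7 = -177.4866
covariance of B and A = 55.68 + 261 + (-177.4866) = 139.1934.

covariance of B and A = 139.1934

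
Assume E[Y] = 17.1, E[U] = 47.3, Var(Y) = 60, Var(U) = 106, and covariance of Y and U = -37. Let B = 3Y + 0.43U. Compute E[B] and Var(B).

E[B] = 3·E[Y] + 0.43·E[U] = 3·17.1 + 0.43·47.3 = 71.639.
Var(B) = a²·Var(Y) + b²·Var(U) + 2ab·covariance of Y and U with a = 3, b = 0.43.
= 3²·60 + 0.43²·106 + 2·3·0.43·(-37)
= 540 + 19.5994 + (-95.46) = 464.1394.

E[B] = 71.639, Var(B) = 464.1394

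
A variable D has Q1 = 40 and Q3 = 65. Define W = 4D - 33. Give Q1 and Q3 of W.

Q1(W) = 127, Q3(W) = 227

a = 4 > 0: Q1(W) = a·Q1(D)+b = 127, Q3(W) = a·Q3(D)+b = 227.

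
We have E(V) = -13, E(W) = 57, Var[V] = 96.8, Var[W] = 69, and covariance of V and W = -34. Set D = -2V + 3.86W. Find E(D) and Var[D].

E(D) = (-2)·E(V) + 3.86·E(W) = (-2)·(-13) + 3.86·57 = 246.02.
Var[D] = a²·Var[V] + b²·Var[W] + 2ab·covariance of V and W with a = -2, b = 3.86.
= (-2)²·96.8 + 3.86²·69 + 2·(-2)·3.86·(-34)
= 387.2 + 1028.0724 + 524.96 = 1940.2324.

E(D) = 246.02, Var[D] = 1940.2324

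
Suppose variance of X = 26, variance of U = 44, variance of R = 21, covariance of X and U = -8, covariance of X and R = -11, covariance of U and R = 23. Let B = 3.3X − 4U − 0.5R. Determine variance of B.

variance of B = a²·variance of X + b²·variance of U + c²·variance of R + 2ab·covariance of X and U + 2ac·covariance of X and R + 2bc·covariance of U and R, with a = 3.3, b = -4, c = -0.5.
= 283.14 + 704 + 5.25 + 211.2 + 36.3 + 92
= 1331.89.

variance of B = 1331.89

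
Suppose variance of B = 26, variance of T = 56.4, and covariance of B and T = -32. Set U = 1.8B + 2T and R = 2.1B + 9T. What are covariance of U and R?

By bilinearity, covariance of U and R = ac·variance of B + bd·variance of T + (ad+bc)·covariance of B and T, with a=1.8, b=2, c=2.1, d=9.
ac·variance of B = 1.8·2.1·26 = 98.28
bd·variance of T = 2·9·56.4 = 1015.2
(ad+bc)·covariance of B and T = (20.4)·(-32) = -652.8
covariance of U and R = 98.28 + 1015.2 + (-652.8) = 460.68.

covariance of U and R = 460.68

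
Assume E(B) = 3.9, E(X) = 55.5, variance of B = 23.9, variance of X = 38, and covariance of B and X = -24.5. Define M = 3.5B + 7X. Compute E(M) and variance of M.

E(M) = 402.15, variance of M = 954.275

E(M) = 3.5·E(B) + 7·E(X) = 3.5·3.9 + 7·55.5 = 402.15.
variance of M = a²·variance of B + b²·variance of X + 2ab·covariance of B and X with a = 3.5, b = 7.
= 3.5²·23.9 + 7²·38 + 2·3.5·7·(-24.5)
= 292.775 + 1862 + (-1200.5) = 954.275.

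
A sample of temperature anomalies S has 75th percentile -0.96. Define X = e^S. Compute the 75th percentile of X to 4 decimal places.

e^S is increasing, so P_{75}(X) = g(P_{75}(S)) ≈ 0.3829.

75th percentile of X = 0.3829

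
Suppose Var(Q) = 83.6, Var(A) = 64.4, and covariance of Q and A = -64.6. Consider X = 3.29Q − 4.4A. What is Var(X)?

Var(X) = 4021.97796

Var(X) = a²·Var(Q) + b²·Var(A) + 2ab·covariance of Q and A with a = 3.29, b = -4.4.
= 3.29²·83.6 + (-4.4)²·64.4 + 2·3.29·(-4.4)·(-64.6)
= 904.89476 + 1246.784 + 1870.2992 = 4021.97796.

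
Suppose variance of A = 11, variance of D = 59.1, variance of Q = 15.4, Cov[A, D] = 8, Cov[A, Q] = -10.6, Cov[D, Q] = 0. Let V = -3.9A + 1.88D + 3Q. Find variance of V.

variance of V = 645.52104

variance of V = a²·variance of A + b²·variance of D + c²·variance of Q + 2ab·Cov[A, D] + 2ac·Cov[A, Q] + 2bc·Cov[D, Q], with a = -3.9, b = 1.88, c = 3.
= 167.31 + 208.88304 + 138.6 + (-117.312) + 248.04 + 0
= 645.52104.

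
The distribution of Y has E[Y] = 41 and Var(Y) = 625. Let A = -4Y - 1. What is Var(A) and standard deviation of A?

Var(A) = 10000, standard deviation of A = 100

A = -4Y - 1 is linear with a = -4, b = -1.
Var(A) = a²·Var(Y) = (-4)²·625 = 10000 (the additive constant -1 does not affect variance).
standard deviation of Y = √625 = 25.
standard deviation of A = |a|·standard deviation of Y = |-4|·25 = 100.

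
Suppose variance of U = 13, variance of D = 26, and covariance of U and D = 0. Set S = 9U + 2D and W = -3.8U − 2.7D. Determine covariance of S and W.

By bilinearity, covariance of S and W = ac·variance of U + bd·variance of D + (ad+bc)·covariance of U and D, with a=9, b=2, c=-3.8, d=-2.7.
ac·variance of U = 9·(-3.8)·13 = -444.6
bd·variance of D = 2·(-2.7)·26 = -140.4
(ad+bc)·covariance of U and D = (-31.9)·0 = 0
covariance of S and W = -444.6 + (-140.4) + 0 = -585.

covariance of S and W = -585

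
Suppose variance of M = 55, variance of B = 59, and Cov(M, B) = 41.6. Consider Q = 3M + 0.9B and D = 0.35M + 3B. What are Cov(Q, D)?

Cov(Q, D) = 604.554

By bilinearity, Cov(Q, D) = ac·variance of M + bd·variance of B + (ad+bc)·Cov(M, B), with a=3, b=0.9, c=0.35, d=3.
ac·variance of M = 3·0.35·55 = 57.75
bd·variance of B = 0.9·3·59 = 159.3
(ad+bc)·Cov(M, B) = (9.315)·41.6 = 387.504
Cov(Q, D) = 57.75 + 159.3 + 387.504 = 604.554.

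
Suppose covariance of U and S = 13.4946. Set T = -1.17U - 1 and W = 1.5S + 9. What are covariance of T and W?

covariance of T and W = -23.683023

covariance of T and W = a·c·covariance of U and S = (-1.17)·1.5·13.4946 = -23.683023. Additive constants drop out.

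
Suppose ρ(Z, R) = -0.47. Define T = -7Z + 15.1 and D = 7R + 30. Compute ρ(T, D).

ρ(T, D) = 0.47

Linear rescalings preserve |correlation|; the slopes -7 and 7 have opposite signs, so the correlation flips sign: ρ(T, D) = −ρ(Z, R) = 0.47.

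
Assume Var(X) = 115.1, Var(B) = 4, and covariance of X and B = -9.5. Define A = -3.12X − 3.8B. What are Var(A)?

Var(A) = a²·Var(X) + b²·Var(B) + 2ab·covariance of X and B with a = -3.12, b = -3.8.
= (-3.12)²·115.1 + (-3.8)²·4 + 2·(-3.12)·(-3.8)·(-9.5)
= 1120.42944 + 57.76 + (-225.264) = 952.92544.

Var(A) = 952.92544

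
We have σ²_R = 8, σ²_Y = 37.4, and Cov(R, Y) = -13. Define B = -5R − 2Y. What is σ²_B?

σ²_B = 89.6

σ²_B = a²·σ²_R + b²·σ²_Y + 2ab·Cov(R, Y) with a = -5, b = -2.
= (-5)²·8 + (-2)²·37.4 + 2·(-5)·(-2)·(-13)
= 200 + 149.6 + (-260) = 89.6.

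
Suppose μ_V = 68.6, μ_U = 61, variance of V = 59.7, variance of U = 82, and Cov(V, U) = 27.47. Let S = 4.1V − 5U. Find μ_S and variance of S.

μ_S = 4.1·μ_V + (-5)·μ_U = 4.1·68.6 + (-5)·61 = -23.74.
variance of S = a²·variance of V + b²·variance of U + 2ab·Cov(V, U) with a = 4.1, b = -5.
= 4.1²·59.7 + (-5)²·82 + 2·4.1·(-5)·27.47
= 1003.557 + 2050 + (-1126.27) = 1927.287.

μ_S = -23.74, variance of S = 1927.287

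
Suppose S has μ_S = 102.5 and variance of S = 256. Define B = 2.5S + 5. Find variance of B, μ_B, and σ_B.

variance of B = 1600, μ_B = 261.25, σ_B = 40

B = 2.5S + 5 is linear with a = 2.5, b = 5.
variance of B = a²·variance of S = 2.5²·256 = 1600 (the additive constant 5 does not affect variance).
μ_B = a·μ_S + b = 2.5·102.5 + 5 = 261.25.
σ_S = √256 = 16.
σ_B = |a|·σ_S = |2.5|·16 = 40.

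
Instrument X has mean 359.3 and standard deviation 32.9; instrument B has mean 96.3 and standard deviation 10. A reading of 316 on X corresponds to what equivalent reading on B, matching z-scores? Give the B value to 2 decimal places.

B = 83.14

z = (316 − 359.3)/32.9 ≈ -1.3161.
B = 96.3 + z·10 = 96.3 + (316 − 359.3)·10/32.9 ≈ 83.14.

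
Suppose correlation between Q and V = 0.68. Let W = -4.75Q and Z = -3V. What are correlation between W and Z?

correlation between W and Z = 0.68

Linear rescalings preserve correlation up to sign; here the slopes -4.75 and -3 have the same sign, so correlation between W and Z = correlation between Q and V = 0.68.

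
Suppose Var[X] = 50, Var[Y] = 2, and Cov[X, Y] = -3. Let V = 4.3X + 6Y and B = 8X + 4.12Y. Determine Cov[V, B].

Cov[V, B] = 1572.292

By bilinearity, Cov[V, B] = ac·Var[X] + bd·Var[Y] + (ad+bc)·Cov[X, Y], with a=4.3, b=6, c=8, d=4.12.
ac·Var[X] = 4.3·8·50 = 1720
bd·Var[Y] = 6·4.12·2 = 49.44
(ad+bc)·Cov[X, Y] = (65.716)·(-3) = -197.148
Cov[V, B] = 1720 + 49.44 + (-197.148) = 1572.292.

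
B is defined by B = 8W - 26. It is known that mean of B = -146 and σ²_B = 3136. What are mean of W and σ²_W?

From B = 8W - 26: mean of B = a·mean of W + b, so mean of W = (mean of B − b)/a = (-146 − (-26))/8 = -15.
σ²_B = a²·σ²_W, so σ²_W = 3136/8² = 49.

mean of W = -15, σ²_W = 49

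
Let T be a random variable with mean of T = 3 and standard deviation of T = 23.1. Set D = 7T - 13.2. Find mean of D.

mean of D = 7.8

D = 7T - 13.2 is linear with a = 7, b = -13.2.
mean of D = a·mean of T + b = 7·3 + (-13.2) = 7.8.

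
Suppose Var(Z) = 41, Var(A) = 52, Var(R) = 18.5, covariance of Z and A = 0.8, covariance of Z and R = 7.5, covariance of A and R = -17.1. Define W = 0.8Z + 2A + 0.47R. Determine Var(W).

Var(W) = 214.37865

Var(W) = a²·Var(Z) + b²·Var(A) + c²·Var(R) + 2ab·covariance of Z and A + 2ac·covariance of Z and R + 2bc·covariance of A and R, with a = 0.8, b = 2, c = 0.47.
= 26.24 + 208 + 4.08665 + 2.56 + 5.64 + (-32.148)
= 214.37865.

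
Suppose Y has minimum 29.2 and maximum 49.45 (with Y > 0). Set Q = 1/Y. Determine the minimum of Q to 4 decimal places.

1/Y is decreasing on this domain, so min(Q) comes from max(Y) = 49.45: min(Q) = 1/(49.45) ≈ 0.0202.

min(Q) = 0.0202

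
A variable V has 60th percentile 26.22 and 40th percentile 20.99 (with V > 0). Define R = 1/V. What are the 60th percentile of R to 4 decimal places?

60th percentile of R = 0.0476

1/V is decreasing on V > 0, so percentile order reverses: P_{60}(R) uses P_{40}(V) = 20.99.
P_{60}(R) = 1/20.99 ≈ 0.0476.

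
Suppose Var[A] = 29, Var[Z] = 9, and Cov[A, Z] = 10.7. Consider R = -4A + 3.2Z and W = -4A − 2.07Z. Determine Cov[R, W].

By bilinearity, Cov[R, W] = ac·Var[A] + bd·Var[Z] + (ad+bc)·Cov[A, Z], with a=-4, b=3.2, c=-4, d=-2.07.
ac·Var[A] = (-4)·(-4)·29 = 464
bd·Var[Z] = 3.2·(-2.07)·9 = -59.616
(ad+bc)·Cov[A, Z] = (-4.52)·10.7 = -48.364
Cov[R, W] = 464 + (-59.616) + (-48.364) = 356.02.

Cov[R, W] = 356.02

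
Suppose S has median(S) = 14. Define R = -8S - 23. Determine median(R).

A linear map preserves order up to sign, so median(R) = a·median(S) + b = (-8)·14 + (-23) = -135.

median(R) = -135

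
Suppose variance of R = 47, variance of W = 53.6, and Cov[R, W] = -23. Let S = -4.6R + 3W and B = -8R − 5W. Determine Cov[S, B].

By bilinearity, Cov[S, B] = ac·variance of R + bd·variance of W + (ad+bc)·Cov[R, W], with a=-4.6, b=3, c=-8, d=-5.
ac·variance of R = (-4.6)·(-8)·47 = 1729.6
bd·variance of W = 3·(-5)·53.6 = -804
(ad+bc)·Cov[R, W] = (-1)·(-23) = 23
Cov[S, B] = 1729.6 + (-804) + 23 = 948.6.

Cov[S, B] = 948.6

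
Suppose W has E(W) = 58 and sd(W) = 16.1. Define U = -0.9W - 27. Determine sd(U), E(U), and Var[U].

U = -0.9W - 27 is linear with a = -0.9, b = -27.
sd(U) = |a|·sd(W) = |-0.9|·16.1 = 14.49.
E(U) = a·E(W) + b = (-0.9)·58 + (-27) = -79.2.
Var[W] = 16.1² = 259.21.
Var[U] = a²·Var[W] = (-0.9)²·259.21 = 209.9601 (the additive constant -27 does not affect variance).

sd(U) = 14.49, E(U) = -79.2, Var[U] = 209.9601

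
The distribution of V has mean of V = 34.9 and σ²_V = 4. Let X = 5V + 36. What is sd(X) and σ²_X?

sd(X) = 10, σ²_X = 100

X = 5V + 36 is linear with a = 5, b = 36.
sd(V) = √4 = 2.
sd(X) = |a|·sd(V) = |5|·2 = 10.
σ²_X = a²·σ²_V = 5²·4 = 100 (the additive constant 36 does not affect variance).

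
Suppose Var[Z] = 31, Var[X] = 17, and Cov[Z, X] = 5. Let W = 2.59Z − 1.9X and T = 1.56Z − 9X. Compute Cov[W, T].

By bilinearity, Cov[W, T] = ac·Var[Z] + bd·Var[X] + (ad+bc)·Cov[Z, X], with a=2.59, b=-1.9, c=1.56, d=-9.
ac·Var[Z] = 2.59·1.56·31 = 125.2524
bd·Var[X] = (-1.9)·(-9)·17 = 290.7
(ad+bc)·Cov[Z, X] = (-26.274)·5 = -131.37
Cov[W, T] = 125.2524 + 290.7 + (-131.37) = 284.5824.

Cov[W, T] = 284.5824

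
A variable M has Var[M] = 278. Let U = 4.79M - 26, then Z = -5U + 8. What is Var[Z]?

Var[U] = 4.79²·278 = 6378.4598.
Var[Z] = (-5)²·6378.4598 = 159461.495.

Var[Z] = 159461.495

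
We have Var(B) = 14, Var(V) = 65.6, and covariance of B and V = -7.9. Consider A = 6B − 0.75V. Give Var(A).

Var(A) = a²·Var(B) + b²·Var(V) + 2ab·covariance of B and V with a = 6, b = -0.75.
= 6²·14 + (-0.75)²·65.6 + 2·6·(-0.75)·(-7.9)
= 504 + 36.9 + 71.1 = 612.

Var(A) = 612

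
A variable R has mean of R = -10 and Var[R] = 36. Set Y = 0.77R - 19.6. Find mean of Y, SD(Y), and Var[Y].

mean of Y = -27.3, SD(Y) = 4.62, Var[Y] = 21.3444

Y = 0.77R - 19.6 is linear with a = 0.77, b = -19.6.
mean of Y = a·mean of R + b = 0.77·(-10) + (-19.6) = -27.3.
SD(R) = √36 = 6.
SD(Y) = |a|·SD(R) = |0.77|·6 = 4.62.
Var[Y] = a²·Var[R] = 0.77²·36 = 21.3444 (the additive constant -19.6 does not affect variance).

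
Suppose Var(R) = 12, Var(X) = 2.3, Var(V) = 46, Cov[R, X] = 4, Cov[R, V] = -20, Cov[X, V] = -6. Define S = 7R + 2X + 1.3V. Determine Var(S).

Var(S) = 391.74

Var(S) = a²·Var(R) + b²·Var(X) + c²·Var(V) + 2ab·Cov[R, X] + 2ac·Cov[R, V] + 2bc·Cov[X, V], with a = 7, b = 2, c = 1.3.
= 588 + 9.2 + 77.74 + 112 + (-364) + (-31.2)
= 391.74.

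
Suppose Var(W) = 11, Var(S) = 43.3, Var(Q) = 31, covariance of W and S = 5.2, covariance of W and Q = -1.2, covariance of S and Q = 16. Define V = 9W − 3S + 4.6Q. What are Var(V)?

Var(V) = 1114.9

Var(V) = a²·Var(W) + b²·Var(S) + c²·Var(Q) + 2ab·covariance of W and S + 2ac·covariance of W and Q + 2bc·covariance of S and Q, with a = 9, b = -3, c = 4.6.
= 891 + 389.7 + 655.96 + (-280.8) + (-99.36) + (-441.6)
= 1114.9.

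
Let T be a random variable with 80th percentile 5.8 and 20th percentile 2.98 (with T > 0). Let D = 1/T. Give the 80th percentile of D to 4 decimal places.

80th percentile of D = 0.3356

1/T is decreasing on T > 0, so percentile order reverses: P_{80}(D) uses P_{20}(T) = 2.98.
P_{80}(D) = 1/2.98 ≈ 0.3356.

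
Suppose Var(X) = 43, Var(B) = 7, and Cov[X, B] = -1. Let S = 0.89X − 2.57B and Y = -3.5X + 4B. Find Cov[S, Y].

Cov[S, Y] = -218.46

By bilinearity, Cov[S, Y] = ac·Var(X) + bd·Var(B) + (ad+bc)·Cov[X, B], with a=0.89, b=-2.57, c=-3.5, d=4.
ac·Var(X) = 0.89·(-3.5)·43 = -133.945
bd·Var(B) = (-2.57)·4·7 = -71.96
(ad+bc)·Cov[X, B] = (12.555)·(-1) = -12.555
Cov[S, Y] = -133.945 + (-71.96) + (-12.555) = -218.46.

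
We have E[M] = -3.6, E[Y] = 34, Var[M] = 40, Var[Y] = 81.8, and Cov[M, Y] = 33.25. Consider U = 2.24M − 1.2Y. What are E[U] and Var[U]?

E[U] = -48.864, Var[U] = 139.744

E[U] = 2.24·E[M] + (-1.2)·E[Y] = 2.24·(-3.6) + (-1.2)·34 = -48.864.
Var[U] = a²·Var[M] + b²·Var[Y] + 2ab·Cov[M, Y] with a = 2.24, b = -1.2.
= 2.24²·40 + (-1.2)²·81.8 + 2·2.24·(-1.2)·33.25
= 200.704 + 117.792 + (-178.752) = 139.744.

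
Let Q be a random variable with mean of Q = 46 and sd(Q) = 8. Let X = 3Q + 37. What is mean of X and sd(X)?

X = 3Q + 37 is linear with a = 3, b = 37.
mean of X = a·mean of Q + b = 3·46 + 37 = 175.
sd(X) = |a|·sd(Q) = |3|·8 = 24.

mean of X = 175, sd(X) = 24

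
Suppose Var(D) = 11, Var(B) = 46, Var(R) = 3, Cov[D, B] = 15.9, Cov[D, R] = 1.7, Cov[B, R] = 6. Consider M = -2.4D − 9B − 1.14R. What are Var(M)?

Var(M) = a²·Var(D) + b²·Var(B) + c²·Var(R) + 2ab·Cov[D, B] + 2ac·Cov[D, R] + 2bc·Cov[B, R], with a = -2.4, b = -9, c = -1.14.
= 63.36 + 3726 + 3.8988 + 686.88 + 9.3024 + 123.12
= 4612.5612.

Var(M) = 4612.5612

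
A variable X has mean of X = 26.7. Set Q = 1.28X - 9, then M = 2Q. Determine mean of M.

mean of M = 50.352

mean of Q = 1.28·26.7 + (-9) = 25.176.
mean of M = 2·25.176 = 50.352.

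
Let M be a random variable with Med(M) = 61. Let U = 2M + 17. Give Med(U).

A linear map preserves order up to sign, so Med(U) = a·Med(M) + b = 2·61 + 17 = 139.

Med(U) = 139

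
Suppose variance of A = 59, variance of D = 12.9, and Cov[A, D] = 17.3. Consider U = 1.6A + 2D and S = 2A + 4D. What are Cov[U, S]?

By bilinearity, Cov[U, S] = ac·variance of A + bd·variance of D + (ad+bc)·Cov[A, D], with a=1.6, b=2, c=2, d=4.
ac·variance of A = 1.6·2·59 = 188.8
bd·variance of D = 2·4·12.9 = 103.2
(ad+bc)·Cov[A, D] = (10.4)·17.3 = 179.92
Cov[U, S] = 188.8 + 103.2 + 179.92 = 471.92.

Cov[U, S] = 471.92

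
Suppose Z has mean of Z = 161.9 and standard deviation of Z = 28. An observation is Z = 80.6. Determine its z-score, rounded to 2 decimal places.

z = -2.90

z = (Z − mean of Z) / standard deviation of Z = (80.6 − 161.9) / 28 ≈ -2.90.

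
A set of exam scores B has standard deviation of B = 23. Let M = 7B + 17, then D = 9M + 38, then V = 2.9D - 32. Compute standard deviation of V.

standard deviation of M = |7|·23 = 161.
standard deviation of D = |9|·161 = 1449.
standard deviation of V = |2.9|·1449 = 4202.1.

standard deviation of V = 4202.1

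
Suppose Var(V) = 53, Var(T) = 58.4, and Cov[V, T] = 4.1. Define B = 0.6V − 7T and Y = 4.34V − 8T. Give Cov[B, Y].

By bilinearity, Cov[B, Y] = ac·Var(V) + bd·Var(T) + (ad+bc)·Cov[V, T], with a=0.6, b=-7, c=4.34, d=-8.
ac·Var(V) = 0.6·4.34·53 = 138.012
bd·Var(T) = (-7)·(-8)·58.4 = 3270.4
(ad+bc)·Cov[V, T] = (-35.18)·4.1 = -144.238
Cov[B, Y] = 138.012 + 3270.4 + (-144.238) = 3264.174.

Cov[B, Y] = 3264.174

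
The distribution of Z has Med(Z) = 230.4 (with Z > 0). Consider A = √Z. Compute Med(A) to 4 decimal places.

Med(A) = 15.1789

√Z is monotone on this domain, so Med(A) = √(230.4) ≈ 15.1789.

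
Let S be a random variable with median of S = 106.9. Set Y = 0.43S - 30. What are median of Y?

A linear map preserves order up to sign, so median of Y = a·median of S + b = 0.43·106.9 + (-30) = 15.967.

median of Y = 15.967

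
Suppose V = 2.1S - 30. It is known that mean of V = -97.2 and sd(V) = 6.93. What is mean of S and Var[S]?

From V = 2.1S - 30: mean of V = a·mean of S + b, so mean of S = (mean of V − b)/a = (-97.2 − (-30))/2.1 = -32.
Var[V] = 6.93² = 48.0249.
Var[V] = a²·Var[S], so Var[S] = 48.0249/2.1² = 10.89.

mean of S = -32, Var[S] = 10.89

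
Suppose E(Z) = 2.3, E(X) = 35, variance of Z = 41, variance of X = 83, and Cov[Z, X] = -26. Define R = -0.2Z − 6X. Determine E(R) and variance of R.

E(R) = -210.46, variance of R = 2927.24

E(R) = (-0.2)·E(Z) + (-6)·E(X) = (-0.2)·2.3 + (-6)·35 = -210.46.
variance of R = a²·variance of Z + b²·variance of X + 2ab·Cov[Z, X] with a = -0.2, b = -6.
= (-0.2)²·41 + (-6)²·83 + 2·(-0.2)·(-6)·(-26)
= 1.64 + 2988 + (-62.4) = 2927.24.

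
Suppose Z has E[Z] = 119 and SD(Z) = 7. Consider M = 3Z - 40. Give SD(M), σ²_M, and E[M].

SD(M) = 21, σ²_M = 441, E[M] = 317

M = 3Z - 40 is linear with a = 3, b = -40.
SD(M) = |a|·SD(Z) = |3|·7 = 21.
σ²_Z = 7² = 49.
σ²_M = a²·σ²_Z = 3²·49 = 441 (the additive constant -40 does not affect variance).
E[M] = a·E[Z] + b = 3·119 + (-40) = 317.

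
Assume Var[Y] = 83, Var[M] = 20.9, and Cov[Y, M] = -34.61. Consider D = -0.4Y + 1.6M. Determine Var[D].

Var[D] = a²·Var[Y] + b²·Var[M] + 2ab·Cov[Y, M] with a = -0.4, b = 1.6.
= (-0.4)²·83 + 1.6²·20.9 + 2·(-0.4)·1.6·(-34.61)
= 13.28 + 53.504 + 44.3008 = 111.0848.

Var[D] = 111.0848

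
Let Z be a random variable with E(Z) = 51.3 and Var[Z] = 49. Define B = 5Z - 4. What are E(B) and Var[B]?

B = 5Z - 4 is linear with a = 5, b = -4.
E(B) = a·E(Z) + b = 5·51.3 + (-4) = 252.5.
Var[B] = a²·Var[Z] = 5²·49 = 1225 (the additive constant -4 does not affect variance).

E(B) = 252.5, Var[B] = 1225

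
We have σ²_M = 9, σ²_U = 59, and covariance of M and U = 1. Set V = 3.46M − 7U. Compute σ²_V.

σ²_V = a²·σ²_M + b²·σ²_U + 2ab·covariance of M and U with a = 3.46, b = -7.
= 3.46²·9 + (-7)²·59 + 2·3.46·(-7)·1
= 107.7444 + 2891 + (-48.44) = 2950.3044.

σ²_V = 2950.3044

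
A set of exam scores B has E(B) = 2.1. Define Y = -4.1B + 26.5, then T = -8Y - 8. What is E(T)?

E(T) = -151.12

E(Y) = (-4.1)·2.1 + 26.5 = 17.89.
E(T) = (-8)·17.89 + (-8) = -151.12.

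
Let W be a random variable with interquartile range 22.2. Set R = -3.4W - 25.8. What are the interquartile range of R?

IQR(R) = 75.48

Under R = aW + b, IQR(R) = |a|·IQR(W) = |-3.4|·22.2 = 75.48 (shifts cancel; spread scales by |a|).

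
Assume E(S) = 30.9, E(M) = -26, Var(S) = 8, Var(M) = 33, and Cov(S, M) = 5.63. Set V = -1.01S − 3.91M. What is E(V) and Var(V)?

E(V) = 70.451, Var(V) = 557.134966

E(V) = (-1.01)·E(S) + (-3.91)·E(M) = (-1.01)·30.9 + (-3.91)·(-26) = 70.451.
Var(V) = a²·Var(S) + b²·Var(M) + 2ab·Cov(S, M) with a = -1.01, b = -3.91.
= (-1.01)²·8 + (-3.91)²·33 + 2·(-1.01)·(-3.91)·5.63
= 8.1608 + 504.5073 + 44.466866 = 557.134966.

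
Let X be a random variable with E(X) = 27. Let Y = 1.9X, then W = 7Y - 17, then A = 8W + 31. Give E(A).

E(Y) = 1.9·27 = 51.3.
E(W) = 7·51.3 + (-17) = 342.1.
E(A) = 8·342.1 + 31 = 2767.8.

E(A) = 2767.8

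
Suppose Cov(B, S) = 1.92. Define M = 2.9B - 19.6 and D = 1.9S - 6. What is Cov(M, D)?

Cov(M, D) = a·c·Cov(B, S) = 2.9·1.9·1.92 = 10.5792. Additive constants drop out.

Cov(M, D) = 10.5792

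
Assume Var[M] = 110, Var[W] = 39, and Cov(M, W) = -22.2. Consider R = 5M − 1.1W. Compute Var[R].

Var[R] = a²·Var[M] + b²·Var[W] + 2ab·Cov(M, W) with a = 5, b = -1.1.
= 5²·110 + (-1.1)²·39 + 2·5·(-1.1)·(-22.2)
= 2750 + 47.19 + 244.2 = 3041.39.

Var[R] = 3041.39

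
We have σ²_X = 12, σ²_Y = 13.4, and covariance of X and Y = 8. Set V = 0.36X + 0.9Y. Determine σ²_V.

σ²_V = a²·σ²_X + b²·σ²_Y + 2ab·covariance of X and Y with a = 0.36, b = 0.9.
= 0.36²·12 + 0.9²·13.4 + 2·0.36·0.9·8
= 1.5552 + 10.854 + 5.184 = 17.5932.

σ²_V = 17.5932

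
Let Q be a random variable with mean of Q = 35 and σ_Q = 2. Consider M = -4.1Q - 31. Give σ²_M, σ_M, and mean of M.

σ²_M = 67.24, σ_M = 8.2, mean of M = -174.5

M = -4.1Q - 31 is linear with a = -4.1, b = -31.
σ²_Q = 2² = 4.
σ²_M = a²·σ²_Q = (-4.1)²·4 = 67.24 (the additive constant -31 does not affect variance).
σ_M = |a|·σ_Q = |-4.1|·2 = 8.2.
mean of M = a·mean of Q + b = (-4.1)·35 + (-31) = -174.5.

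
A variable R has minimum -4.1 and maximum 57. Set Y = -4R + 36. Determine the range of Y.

Range(Y) = 244.4

Range of R = 57 − (-4.1) = 61.1.
Range(Y) = |a|·Range(R) = |-4|·61.1 = 244.4.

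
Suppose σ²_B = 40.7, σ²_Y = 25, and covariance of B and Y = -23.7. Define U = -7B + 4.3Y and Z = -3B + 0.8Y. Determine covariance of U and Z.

covariance of U and Z = 1379.15

By bilinearity, covariance of U and Z = ac·σ²_B + bd·σ²_Y + (ad+bc)·covariance of B and Y, with a=-7, b=4.3, c=-3, d=0.8.
ac·σ²_B = (-7)·(-3)·40.7 = 854.7
bd·σ²_Y = 4.3·0.8·25 = 86
(ad+bc)·covariance of B and Y = (-18.5)·(-23.7) = 438.45
covariance of U and Z = 854.7 + 86 + 438.45 = 1379.15.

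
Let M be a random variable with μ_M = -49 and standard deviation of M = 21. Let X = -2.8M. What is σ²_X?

X = -2.8M is linear with a = -2.8, b = 0.
σ²_M = 21² = 441.
σ²_X = a²·σ²_M = (-2.8)²·441 = 3457.44.

σ²_X = 3457.44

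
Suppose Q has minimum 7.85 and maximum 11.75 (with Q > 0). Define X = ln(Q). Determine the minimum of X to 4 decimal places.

min(X) = 2.0605

ln(Q) is increasing on this domain, so min(X) comes from min(Q) = 7.85: min(X) = ln(7.85) ≈ 2.0605.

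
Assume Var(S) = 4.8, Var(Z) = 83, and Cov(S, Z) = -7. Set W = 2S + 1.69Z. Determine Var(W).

Var(W) = a²·Var(S) + b²·Var(Z) + 2ab·Cov(S, Z) with a = 2, b = 1.69.
= 2²·4.8 + 1.69²·83 + 2·2·1.69·(-7)
= 19.2 + 237.0563 + (-47.32) = 208.9363.

Var(W) = 208.9363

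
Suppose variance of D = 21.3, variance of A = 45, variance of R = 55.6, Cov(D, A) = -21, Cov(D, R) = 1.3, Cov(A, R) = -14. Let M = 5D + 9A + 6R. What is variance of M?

variance of M = a²·variance of D + b²·variance of A + c²·variance of R + 2ab·Cov(D, A) + 2ac·Cov(D, R) + 2bc·Cov(A, R), with a = 5, b = 9, c = 6.
= 532.5 + 3645 + 2001.6 + (-1890) + 78 + (-1512)
= 2855.1.

variance of M = 2855.1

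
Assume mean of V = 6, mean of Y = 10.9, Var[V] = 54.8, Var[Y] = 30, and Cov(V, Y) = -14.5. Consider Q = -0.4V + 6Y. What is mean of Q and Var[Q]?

mean of Q = 63, Var[Q] = 1158.368

mean of Q = (-0.4)·mean of V + 6·mean of Y = (-0.4)·6 + 6·10.9 = 63.
Var[Q] = a²·Var[V] + b²·Var[Y] + 2ab·Cov(V, Y) with a = -0.4, b = 6.
= (-0.4)²·54.8 + 6²·30 + 2·(-0.4)·6·(-14.5)
= 8.768 + 1080 + 69.6 = 1158.368.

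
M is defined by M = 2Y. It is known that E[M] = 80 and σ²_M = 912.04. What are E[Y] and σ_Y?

E[Y] = 40, σ_Y = 15.1

From M = 2Y: E[M] = a·E[Y] + b, so E[Y] = (E[M] − b)/a = (80 − 0)/2 = 40.
σ_M = √912.04 = 30.2.
σ_M = |a|·σ_Y, so σ_Y = 30.2/|2| = 15.1.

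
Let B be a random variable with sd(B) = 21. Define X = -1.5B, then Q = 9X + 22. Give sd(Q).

sd(X) = |-1.5|·21 = 31.5.
sd(Q) = |9|·31.5 = 283.5.

sd(Q) = 283.5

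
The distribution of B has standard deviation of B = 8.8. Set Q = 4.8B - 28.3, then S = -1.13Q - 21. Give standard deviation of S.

standard deviation of Q = |4.8|·8.8 = 42.24.
standard deviation of S = |-1.13|·42.24 = 47.7312.

standard deviation of S = 47.7312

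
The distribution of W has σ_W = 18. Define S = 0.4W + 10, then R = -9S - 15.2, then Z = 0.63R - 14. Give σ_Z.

σ_S = |0.4|·18 = 7.2.
σ_R = |-9|·7.2 = 64.8.
σ_Z = |0.63|·64.8 = 40.824.

σ_Z = 40.824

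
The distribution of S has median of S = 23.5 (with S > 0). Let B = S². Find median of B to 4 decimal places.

S² is monotone on this domain, so median of B = square(23.5) = 552.25.

median of B = 552.25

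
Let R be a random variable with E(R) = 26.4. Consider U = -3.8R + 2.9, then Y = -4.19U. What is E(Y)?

E(Y) = 408.1898

E(U) = (-3.8)·26.4 + 2.9 = -97.42.
E(Y) = (-4.19)·(-97.42) = 408.1898.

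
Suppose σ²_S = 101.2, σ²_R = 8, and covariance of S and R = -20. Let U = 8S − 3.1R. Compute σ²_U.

σ²_U = a²·σ²_S + b²·σ²_R + 2ab·covariance of S and R with a = 8, b = -3.1.
= 8²·101.2 + (-3.1)²·8 + 2·8·(-3.1)·(-20)
= 6476.8 + 76.88 + 992 = 7545.68.

σ²_U = 7545.68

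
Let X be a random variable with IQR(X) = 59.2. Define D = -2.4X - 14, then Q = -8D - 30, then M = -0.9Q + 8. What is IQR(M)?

IQR(D) = |-2.4|·59.2 = 142.08.
IQR(Q) = |-8|·142.08 = 1136.64.
IQR(M) = |-0.9|·1136.64 = 1022.976.

IQR(M) = 1022.976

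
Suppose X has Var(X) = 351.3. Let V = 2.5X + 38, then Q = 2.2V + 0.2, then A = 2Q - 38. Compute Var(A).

Var(A) = 42507.3

Var(V) = 2.5²·351.3 = 2195.625.
Var(Q) = 2.2²·2195.625 = 10626.825.
Var(A) = 2²·10626.825 = 42507.3.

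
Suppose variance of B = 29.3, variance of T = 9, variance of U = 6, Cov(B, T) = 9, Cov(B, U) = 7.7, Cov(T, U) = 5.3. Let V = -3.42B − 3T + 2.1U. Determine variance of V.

variance of V = a²·variance of B + b²·variance of T + c²·variance of U + 2ab·Cov(B, T) + 2ac·Cov(B, U) + 2bc·Cov(T, U), with a = -3.42, b = -3, c = 2.1.
= 342.70452 + 81 + 26.46 + 184.68 + (-110.6028) + (-66.78)
= 457.46172.

variance of V = 457.46172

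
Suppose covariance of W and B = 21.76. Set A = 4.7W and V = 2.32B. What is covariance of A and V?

covariance of A and V = 237.27104

covariance of A and V = a·c·covariance of W and B = 4.7·2.32·21.76 = 237.27104. Additive constants drop out.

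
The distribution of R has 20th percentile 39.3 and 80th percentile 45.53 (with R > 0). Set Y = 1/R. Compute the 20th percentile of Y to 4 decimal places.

1/R is decreasing on R > 0, so percentile order reverses: P_{20}(Y) uses P_{80}(R) = 45.53.
P_{20}(Y) = 1/45.53 ≈ 0.022.

20th percentile of Y = 0.022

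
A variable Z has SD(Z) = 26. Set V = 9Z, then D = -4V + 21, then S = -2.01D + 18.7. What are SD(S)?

SD(S) = 1881.36

SD(V) = |9|·26 = 234.
SD(D) = |-4|·234 = 936.
SD(S) = |-2.01|·936 = 1881.36.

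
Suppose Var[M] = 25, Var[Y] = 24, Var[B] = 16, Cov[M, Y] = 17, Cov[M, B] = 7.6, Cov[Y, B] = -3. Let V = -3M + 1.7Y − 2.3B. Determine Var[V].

Var[V] = a²·Var[M] + b²·Var[Y] + c²·Var[B] + 2ab·Cov[M, Y] + 2ac·Cov[M, B] + 2bc·Cov[Y, B], with a = -3, b = 1.7, c = -2.3.
= 225 + 69.36 + 84.64 + (-173.4) + 104.88 + 23.46
= 333.94.

Var[V] = 333.94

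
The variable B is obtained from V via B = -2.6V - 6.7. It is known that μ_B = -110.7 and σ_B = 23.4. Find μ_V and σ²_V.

From B = -2.6V - 6.7: μ_B = a·μ_V + b, so μ_V = (μ_B − b)/a = (-110.7 − (-6.7))/(-2.6) = 40.
σ²_B = 23.4² = 547.56.
σ²_B = a²·σ²_V, so σ²_V = 547.56/(-2.6)² = 81.

μ_V = 40, σ²_V = 81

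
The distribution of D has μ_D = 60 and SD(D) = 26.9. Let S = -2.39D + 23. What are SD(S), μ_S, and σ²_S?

S = -2.39D + 23 is linear with a = -2.39, b = 23.
SD(S) = |a|·SD(D) = |-2.39|·26.9 = 64.291.
μ_S = a·μ_D + b = (-2.39)·60 + 23 = -120.4.
σ²_D = 26.9² = 723.61.
σ²_S = a²·σ²_D = (-2.39)²·723.61 = 4133.332681 (the additive constant 23 does not affect variance).

SD(S) = 64.291, μ_S = -120.4, σ²_S = 4133.332681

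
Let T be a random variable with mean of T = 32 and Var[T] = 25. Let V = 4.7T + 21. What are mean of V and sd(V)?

V = 4.7T + 21 is linear with a = 4.7, b = 21.
mean of V = a·mean of T + b = 4.7·32 + 21 = 171.4.
sd(T) = √25 = 5.
sd(V) = |a|·sd(T) = |4.7|·5 = 23.5.

mean of V = 171.4, sd(V) = 23.5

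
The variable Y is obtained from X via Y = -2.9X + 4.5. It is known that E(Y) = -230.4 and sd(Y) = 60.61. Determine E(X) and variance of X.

E(X) = 81, variance of X = 436.81

From Y = -2.9X + 4.5: E(Y) = a·E(X) + b, so E(X) = (E(Y) − b)/a = (-230.4 − 4.5)/(-2.9) = 81.
variance of Y = 60.61² = 3673.5721.
variance of Y = a²·variance of X, so variance of X = 3673.5721/(-2.9)² = 436.81.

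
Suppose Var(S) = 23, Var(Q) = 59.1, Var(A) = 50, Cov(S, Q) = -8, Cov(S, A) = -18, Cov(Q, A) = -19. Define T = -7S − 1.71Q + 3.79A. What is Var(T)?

Var(T) = a²·Var(S) + b²·Var(Q) + c²·Var(A) + 2ab·Cov(S, Q) + 2ac·Cov(S, A) + 2bc·Cov(Q, A), with a = -7, b = -1.71, c = 3.79.
= 1127 + 172.81431 + 718.205 + (-191.52) + 955.08 + 246.2742
= 3027.85351.

Var(T) = 3027.85351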